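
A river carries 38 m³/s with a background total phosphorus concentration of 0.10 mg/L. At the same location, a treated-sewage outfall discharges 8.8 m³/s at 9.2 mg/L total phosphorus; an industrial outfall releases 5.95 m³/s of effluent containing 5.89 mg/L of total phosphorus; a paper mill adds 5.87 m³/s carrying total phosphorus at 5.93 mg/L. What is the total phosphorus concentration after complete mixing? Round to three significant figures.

Flow-weighted average: C = (38.00·0.1000 + 8.800·9.200 + 5.950·5.890 + 5.870·5.930) / 58.62 = 154.6/58.62 = 2.638 mg/L.

2.64 mg/L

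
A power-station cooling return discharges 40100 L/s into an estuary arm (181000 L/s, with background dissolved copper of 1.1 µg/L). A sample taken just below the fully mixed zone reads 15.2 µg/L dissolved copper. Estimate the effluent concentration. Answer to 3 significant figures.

78.8 µg/L

Mass balance: 181000·1.100 + 40100·Cₑ = 221100·15.20
→ Cₑ = (221100·15.20 − 181000·1.100) / 40100 = 78.84 µg/L.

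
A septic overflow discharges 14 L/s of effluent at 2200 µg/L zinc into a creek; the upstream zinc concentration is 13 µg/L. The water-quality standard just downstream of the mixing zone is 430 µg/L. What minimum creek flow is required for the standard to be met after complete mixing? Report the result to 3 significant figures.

59.4 L/s

Set C_mix = 430: (Q·13.00 + 14.00·2200) / (Q + 14.00) = 430
→ Q = 14.00·(2200 − 430)/(430 − 13.00) = 59.42 L/s.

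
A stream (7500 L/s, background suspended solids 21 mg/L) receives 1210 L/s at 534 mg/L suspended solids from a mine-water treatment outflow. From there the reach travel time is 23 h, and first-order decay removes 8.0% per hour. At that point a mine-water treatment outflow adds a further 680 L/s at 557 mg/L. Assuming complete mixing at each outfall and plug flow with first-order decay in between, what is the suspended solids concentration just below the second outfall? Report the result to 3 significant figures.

52.9 mg/L

Mixed concentration C = ΣQC/ΣQ = (7500·21.00 + 1210·534.0) / 8710 = 803600/8710 = 92.27 mg/L; combined flow 8710 L/s.
8.0%/h lost → k = −ln(1 − 0.08) = 0.08338 h⁻¹.
First-order decay: C = 92.27·exp(−k·t) = 92.27·0.1469 = 13.56 mg/L.
Second outfall: C = (8710·13.56 + 680.0·557.0)/9390 = 52.91 mg/L.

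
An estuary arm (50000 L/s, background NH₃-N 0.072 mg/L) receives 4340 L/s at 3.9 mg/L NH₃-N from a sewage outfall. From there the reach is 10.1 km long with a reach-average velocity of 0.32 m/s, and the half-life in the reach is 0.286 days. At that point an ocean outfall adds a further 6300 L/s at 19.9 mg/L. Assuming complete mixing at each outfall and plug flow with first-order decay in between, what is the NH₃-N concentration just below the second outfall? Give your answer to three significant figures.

2.21 mg/L

Mixed concentration C = ΣQC/ΣQ = (50000·0.07200 + 4340·3.900) / 54340 = 20530/54340 = 0.3777 mg/L; combined flow 54340 L/s.
Travel time t = 10.1·1000 / 0.32 = 31560 s = 8.767 h.
Half-life 0.286 d → k = ln 2 / 0.286 = 2.424 d⁻¹.
First-order decay: C = 0.3777·exp(−k·t) = 0.3777·0.4126 = 0.1558 mg/L.
Second outfall: C = (54340·0.1558 + 6300·19.90)/60640 = 2.207 mg/L.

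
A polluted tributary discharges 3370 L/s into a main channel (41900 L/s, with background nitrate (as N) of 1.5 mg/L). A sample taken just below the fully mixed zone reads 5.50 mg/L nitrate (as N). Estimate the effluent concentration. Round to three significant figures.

55.2 mg/L

Mass balance: 41900·1.500 + 3370·Cₑ = 45270·5.500
→ Cₑ = (45270·5.500 − 41900·1.500) / 3370 = 55.23 mg/L.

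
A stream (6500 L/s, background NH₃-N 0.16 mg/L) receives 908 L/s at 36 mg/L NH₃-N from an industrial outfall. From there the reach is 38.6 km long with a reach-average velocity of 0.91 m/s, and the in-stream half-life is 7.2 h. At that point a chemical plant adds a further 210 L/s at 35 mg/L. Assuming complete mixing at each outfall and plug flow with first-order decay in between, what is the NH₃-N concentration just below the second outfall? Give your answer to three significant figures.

2.39 mg/L

After mixing, C = (6500·0.1600 + 908.0·36.00) / 7408 = 33730/7408 = 4.553 mg/L; combined flow 7408 L/s.
Travel time t = 38.6·1000 / 0.91 = 42420 s = 11.78 h.
Half-life 7.2 h → k = ln 2 / 7.2 = 0.09627 h⁻¹ = 2.310 d⁻¹.
Applying C = C₀e^(−kt): 4.553 × 0.3216 = 1.464 mg/L.
Second outfall: C = (7408·1.464 + 210.0·35.00)/7618 = 2.389 mg/L.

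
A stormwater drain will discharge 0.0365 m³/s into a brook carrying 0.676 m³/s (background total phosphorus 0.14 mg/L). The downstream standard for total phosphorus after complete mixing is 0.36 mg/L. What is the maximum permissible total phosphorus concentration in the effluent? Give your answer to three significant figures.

4.43 mg/L

At the limit, (Qr·Cr + Qe·Cₑ)/(Qr + Qe) = 0.36:
Cₑ = (0.7125·0.36 − 0.6760·0.1400) / 0.03650 = 4.435 mg/L.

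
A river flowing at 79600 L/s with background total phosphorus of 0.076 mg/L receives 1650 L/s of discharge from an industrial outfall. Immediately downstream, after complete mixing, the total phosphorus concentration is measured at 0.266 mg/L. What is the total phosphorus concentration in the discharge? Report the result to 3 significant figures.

9.43 mg/L

Mass balance: 79600·0.07600 + 1650·Cₑ = 81250·0.2660
→ Cₑ = (81250·0.2660 − 79600·0.07600) / 1650 = 9.432 mg/L.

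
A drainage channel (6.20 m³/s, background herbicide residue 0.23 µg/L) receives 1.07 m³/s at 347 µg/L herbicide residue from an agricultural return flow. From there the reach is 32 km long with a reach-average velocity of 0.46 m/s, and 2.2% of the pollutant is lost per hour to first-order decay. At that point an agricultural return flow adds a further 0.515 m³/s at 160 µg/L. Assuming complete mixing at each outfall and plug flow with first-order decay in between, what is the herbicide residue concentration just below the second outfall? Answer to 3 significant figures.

Flow-weighted average: C = (6.200·0.2300 + 1.070·347.0) / 7.270 = 372.7/7.270 = 51.27 µg/L; combined flow 7.270 m³/s.
Travel time t = 32·1000 / 0.46 = 69570 s = 19.32 h.
2.2%/h lost → k = −ln(1 − 0.022) = 0.02225 h⁻¹.
Applying C = C₀e^(−kt): 51.27 × 0.6506 = 33.35 µg/L.
Second outfall: C = (7.270·33.35 + 0.5150·160.0)/7.785 = 41.73 µg/L.

41.7 µg/L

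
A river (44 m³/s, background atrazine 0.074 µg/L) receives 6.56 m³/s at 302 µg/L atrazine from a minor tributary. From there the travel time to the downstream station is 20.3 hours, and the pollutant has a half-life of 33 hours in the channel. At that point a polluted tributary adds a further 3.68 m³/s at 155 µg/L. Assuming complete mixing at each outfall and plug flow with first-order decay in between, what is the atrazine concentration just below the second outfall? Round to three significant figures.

After mixing, C = (44.00·0.07400 + 6.560·302.0) / 50.56 = 1984/50.56 = 39.25 µg/L; combined flow 50.56 m³/s.
Half-life 33 h → k = ln 2 / 33 = 0.02100 h⁻¹ = 0.5041 d⁻¹.
Applying C = C₀e^(−kt): 39.25 × 0.6529 = 25.62 µg/L.
At the second outfall, C = (50.56·25.62 + 3.680·155.0) / (50.56 + 3.680) = 34.40 µg/L.

34.4 µg/L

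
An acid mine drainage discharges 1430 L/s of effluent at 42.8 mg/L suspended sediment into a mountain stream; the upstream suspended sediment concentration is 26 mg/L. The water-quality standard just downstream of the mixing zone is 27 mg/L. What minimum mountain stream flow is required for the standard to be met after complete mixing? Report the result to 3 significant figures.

Set C_mix = 27: (Q·26.00 + 1430·42.80) / (Q + 1430) = 27
→ Q = 1430·(42.80 − 27)/(27 − 26.00) = 22590 L/s.

22600 L/s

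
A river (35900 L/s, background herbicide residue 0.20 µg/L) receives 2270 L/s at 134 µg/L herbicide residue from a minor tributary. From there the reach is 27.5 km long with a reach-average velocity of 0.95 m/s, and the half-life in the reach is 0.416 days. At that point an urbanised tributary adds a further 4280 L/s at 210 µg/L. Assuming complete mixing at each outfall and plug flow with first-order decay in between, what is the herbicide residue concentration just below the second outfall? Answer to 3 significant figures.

25.4 µg/L

Conservation of mass: C = (35900·0.2000 + 2270·134.0) / 38170 = 311400/38170 = 8.157 µg/L; combined flow 38170 L/s.
Travel time t = 27.5·1000 / 0.95 = 28950 s = 8.041 h.
Half-life 0.416 d → k = ln 2 / 0.416 = 1.666 d⁻¹.
Decay over the reach: 8.157·exp(−kt) = 8.157·0.5722 = 4.668 µg/L.
At the second outfall, C = (38170·4.668 + 4280·210.0) / (38170 + 4280) = 25.37 µg/L.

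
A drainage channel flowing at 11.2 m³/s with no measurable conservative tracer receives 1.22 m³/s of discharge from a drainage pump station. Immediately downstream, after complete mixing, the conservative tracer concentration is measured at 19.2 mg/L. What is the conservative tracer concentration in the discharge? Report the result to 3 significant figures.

Mass balance: 11.20·0 + 1.220·Cₑ = 12.42·19.20
→ Cₑ = (12.42·19.20 − 11.20·0) / 1.220 = 195.5 mg/L.

195 mg/L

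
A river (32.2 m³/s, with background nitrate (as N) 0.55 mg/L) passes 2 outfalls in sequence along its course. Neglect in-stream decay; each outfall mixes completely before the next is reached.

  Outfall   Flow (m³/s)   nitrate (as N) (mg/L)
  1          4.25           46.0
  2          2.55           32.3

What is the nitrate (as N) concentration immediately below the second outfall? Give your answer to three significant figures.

After outfall 1: Q = 32.20 + 4.250 = 36.45 m³/s; C = (32.20·0.5500 + 4.250·46.00)/36.45 = 5.849 mg/L.
After outfall 2: Q = 36.45 + 2.550 = 39.00 m³/s; C = (36.45·5.849 + 2.550·32.30)/39.00 = 7.579 mg/L.

7.58 mg/L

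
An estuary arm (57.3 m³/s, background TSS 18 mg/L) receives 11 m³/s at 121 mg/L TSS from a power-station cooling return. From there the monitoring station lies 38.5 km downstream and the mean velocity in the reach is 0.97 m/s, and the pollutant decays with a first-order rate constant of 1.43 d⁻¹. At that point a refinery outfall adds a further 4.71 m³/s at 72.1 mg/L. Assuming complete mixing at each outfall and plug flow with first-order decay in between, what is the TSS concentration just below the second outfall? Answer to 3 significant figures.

Mass balance: C = (57.30·18.00 + 11.00·121.0) / 68.30 = 2362/68.30 = 34.59 mg/L; combined flow 68.30 m³/s.
Travel time t = 38.5·1000 / 0.97 = 39690 s = 11.03 h.
Decay over the reach: 34.59·exp(−kt) = 34.59·0.5184 = 17.93 mg/L.
Second outfall: C = (68.30·17.93 + 4.710·72.10)/73.01 = 21.43 mg/L.

21.4 mg/L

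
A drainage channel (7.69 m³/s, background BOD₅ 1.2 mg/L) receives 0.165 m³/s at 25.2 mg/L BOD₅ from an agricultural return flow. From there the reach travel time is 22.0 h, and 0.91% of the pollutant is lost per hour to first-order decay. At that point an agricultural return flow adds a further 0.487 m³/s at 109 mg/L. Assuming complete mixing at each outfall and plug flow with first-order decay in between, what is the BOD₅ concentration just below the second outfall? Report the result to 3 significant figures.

7.68 mg/L

Conservation of mass: C = (7.690·1.200 + 0.1650·25.20) / 7.855 = 13.39/7.855 = 1.704 mg/L; combined flow 7.855 m³/s.
0.91%/h lost → k = −ln(1 − 0.0091) = 0.009142 h⁻¹.
First-order decay: C = 1.704·exp(−k·t) = 1.704·0.8178 = 1.394 mg/L.
At the second outfall, C = (7.855·1.394 + 0.4870·109.0) / (7.855 + 0.4870) = 7.676 mg/L.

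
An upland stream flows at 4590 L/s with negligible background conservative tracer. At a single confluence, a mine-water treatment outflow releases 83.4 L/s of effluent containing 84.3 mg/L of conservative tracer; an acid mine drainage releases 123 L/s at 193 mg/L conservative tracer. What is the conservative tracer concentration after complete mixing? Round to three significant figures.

6.42 mg/L

Mass balance: C = (4590·0 + 83.40·84.30 + 123.0·193.0) / 4796 = 30770/4796 = 6.415 mg/L.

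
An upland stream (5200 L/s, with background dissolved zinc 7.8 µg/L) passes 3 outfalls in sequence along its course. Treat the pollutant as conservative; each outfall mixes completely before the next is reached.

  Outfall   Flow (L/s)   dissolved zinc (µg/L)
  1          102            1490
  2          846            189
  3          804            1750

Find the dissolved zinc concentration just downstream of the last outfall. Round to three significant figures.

Outfall 1: combined Q = 5302 L/s; C = (5200·7.800 + 102.0·1490)/5302 = 36.31 µg/L.
Outfall 2: combined Q = 6148 L/s; C = (5302·36.31 + 846.0·189.0)/6148 = 57.32 µg/L.
Outfall 3: combined Q = 6952 L/s; C = (6148·57.32 + 804.0·1750)/6952 = 253.1 µg/L.

253 µg/L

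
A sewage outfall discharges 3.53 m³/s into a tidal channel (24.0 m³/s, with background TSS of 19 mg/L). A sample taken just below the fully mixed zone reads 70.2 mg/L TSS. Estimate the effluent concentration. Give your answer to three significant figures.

418 mg/L

Mass balance: 24.00·19.00 + 3.530·Cₑ = 27.53·70.20
→ Cₑ = (27.53·70.20 − 24.00·19.00) / 3.530 = 418.3 mg/L.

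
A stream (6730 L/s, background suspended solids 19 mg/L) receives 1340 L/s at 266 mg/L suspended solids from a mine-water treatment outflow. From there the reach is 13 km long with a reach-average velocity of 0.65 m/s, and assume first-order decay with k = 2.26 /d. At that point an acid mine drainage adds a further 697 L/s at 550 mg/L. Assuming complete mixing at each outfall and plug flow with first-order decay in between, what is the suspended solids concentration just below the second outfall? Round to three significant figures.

Conservation of mass: C = (6730·19.00 + 1340·266.0) / 8070 = 484300/8070 = 60.01 mg/L; combined flow 8070 L/s.
Travel time t = 13·1000 / 0.65 = 20000 s = 5.556 h.
First-order decay: C = 60.01·exp(−k·t) = 60.01·0.5927 = 35.57 mg/L.
At the second outfall, C = (8070·35.57 + 697.0·550.0) / (8070 + 697.0) = 76.47 mg/L.

76.5 mg/L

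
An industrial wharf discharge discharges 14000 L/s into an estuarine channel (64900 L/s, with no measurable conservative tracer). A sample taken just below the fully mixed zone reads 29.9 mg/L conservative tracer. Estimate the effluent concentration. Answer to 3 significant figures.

Mass balance: 64900·0 + 14000·Cₑ = 78900·29.90
→ Cₑ = (78900·29.90 − 64900·0) / 14000 = 168.5 mg/L.

169 mg/L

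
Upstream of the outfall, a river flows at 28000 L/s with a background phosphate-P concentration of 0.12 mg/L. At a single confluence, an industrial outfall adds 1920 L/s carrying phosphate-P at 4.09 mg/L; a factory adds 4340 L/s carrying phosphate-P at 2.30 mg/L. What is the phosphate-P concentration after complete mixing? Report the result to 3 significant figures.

After mixing, C = (28000·0.1200 + 1920·4.090 + 4340·2.300) / 34260 = 21190/34260 = 0.6186 mg/L.

0.619 mg/L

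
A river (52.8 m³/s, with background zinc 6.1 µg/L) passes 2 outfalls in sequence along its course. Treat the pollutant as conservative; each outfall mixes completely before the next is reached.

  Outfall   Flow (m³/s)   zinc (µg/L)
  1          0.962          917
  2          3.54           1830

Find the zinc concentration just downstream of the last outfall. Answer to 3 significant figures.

Outfall 1: combined Q = 53.76 m³/s; C = (52.80·6.100 + 0.9620·917.0)/53.76 = 22.40 µg/L.
Outfall 2: combined Q = 57.30 m³/s; C = (53.76·22.40 + 3.540·1830)/57.30 = 134.1 µg/L.

134 µg/L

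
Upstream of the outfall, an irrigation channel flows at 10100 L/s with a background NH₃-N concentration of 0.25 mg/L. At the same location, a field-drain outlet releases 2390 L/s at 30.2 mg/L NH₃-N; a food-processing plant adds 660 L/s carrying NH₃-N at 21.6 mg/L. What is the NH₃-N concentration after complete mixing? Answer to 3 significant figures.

Flow-weighted average: C = (10100·0.2500 + 2390·30.20 + 660.0·21.60) / 13150 = 88960/13150 = 6.765 mg/L.

6.76 mg/L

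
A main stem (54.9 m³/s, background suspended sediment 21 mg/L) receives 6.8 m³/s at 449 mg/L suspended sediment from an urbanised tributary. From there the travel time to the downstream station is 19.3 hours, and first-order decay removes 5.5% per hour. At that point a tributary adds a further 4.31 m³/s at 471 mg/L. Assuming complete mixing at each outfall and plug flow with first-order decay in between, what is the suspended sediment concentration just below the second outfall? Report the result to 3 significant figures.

52.1 mg/L

Mass balance: C = (54.90·21.00 + 6.800·449.0) / 61.70 = 4206/61.70 = 68.17 mg/L; combined flow 61.70 m³/s.
5.5%/h lost → k = −ln(1 − 0.055) = 0.05657 h⁻¹.
After decay, C = 68.17 × e^(−kt) = 68.17 × 0.3356 = 22.88 mg/L.
Second outfall: C = (61.70·22.88 + 4.310·471.0)/66.01 = 52.14 mg/L.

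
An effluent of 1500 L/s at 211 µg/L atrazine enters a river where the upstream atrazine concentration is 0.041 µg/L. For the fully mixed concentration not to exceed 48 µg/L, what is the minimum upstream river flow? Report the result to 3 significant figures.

Set C_mix = 48: (Q·0.04100 + 1500·211.0) / (Q + 1500) = 48
→ Q = 1500·(211.0 − 48)/(48 − 0.04100) = 5098 L/s.

5100 L/s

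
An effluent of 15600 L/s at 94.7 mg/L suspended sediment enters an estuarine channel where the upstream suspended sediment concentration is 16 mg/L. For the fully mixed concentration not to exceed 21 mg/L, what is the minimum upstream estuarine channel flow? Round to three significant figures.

230000 L/s

Set C_mix = 21: (Q·16.00 + 15600·94.70) / (Q + 15600) = 21
→ Q = 15600·(94.70 − 21)/(21 − 16.00) = 229900 L/s.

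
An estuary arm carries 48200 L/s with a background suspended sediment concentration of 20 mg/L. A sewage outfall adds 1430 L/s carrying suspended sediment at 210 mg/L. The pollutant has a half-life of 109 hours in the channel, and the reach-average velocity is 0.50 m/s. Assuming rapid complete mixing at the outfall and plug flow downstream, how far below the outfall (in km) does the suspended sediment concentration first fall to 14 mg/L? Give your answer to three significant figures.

169 km

Flow-weighted average: C = (48200·20.00 + 1430·210.0) / 49630 = 1264000/49630 = 25.47 mg/L.
Half-life 109 h → k = ln 2 / 109 = 0.006359 h⁻¹ = 0.1526 d⁻¹.
Set 25.47·exp(−k·t) = 14 → t = ln(25.47/14)/k = 338900 s = 94.14 h.
Distance = v·t = 0.50·338900 = 169400 m = 169.4 km.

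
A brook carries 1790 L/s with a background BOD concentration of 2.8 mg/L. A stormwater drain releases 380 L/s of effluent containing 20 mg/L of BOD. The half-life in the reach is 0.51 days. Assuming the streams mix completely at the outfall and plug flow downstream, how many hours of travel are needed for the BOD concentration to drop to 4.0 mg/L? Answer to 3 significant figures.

6.60 h

Mixed concentration C = ΣQC/ΣQ = (1790·2.800 + 380.0·20.00) / 2170 = 12610/2170 = 5.812 mg/L.
Half-life 0.51 d → k = ln 2 / 0.51 = 1.359 d⁻¹.
5.812·exp(−k·t) = 4.0 → t = ln(5.812/4.0)/k = 23750 s = 6.598 h.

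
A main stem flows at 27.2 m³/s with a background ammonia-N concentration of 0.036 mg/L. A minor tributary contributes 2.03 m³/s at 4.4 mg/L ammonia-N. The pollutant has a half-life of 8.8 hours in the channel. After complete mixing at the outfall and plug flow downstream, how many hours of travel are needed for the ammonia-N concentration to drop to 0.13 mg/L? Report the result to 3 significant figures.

After mixing, C = (27.20·0.03600 + 2.030·4.400) / 29.23 = 9.911/29.23 = 0.3391 mg/L.
Half-life 8.8 h → k = ln 2 / 8.8 = 0.07877 h⁻¹ = 1.890 d⁻¹.
0.3391·exp(−k·t) = 0.13 → t = ln(0.3391/0.13)/k = 43820 s = 12.17 h.

12.2 h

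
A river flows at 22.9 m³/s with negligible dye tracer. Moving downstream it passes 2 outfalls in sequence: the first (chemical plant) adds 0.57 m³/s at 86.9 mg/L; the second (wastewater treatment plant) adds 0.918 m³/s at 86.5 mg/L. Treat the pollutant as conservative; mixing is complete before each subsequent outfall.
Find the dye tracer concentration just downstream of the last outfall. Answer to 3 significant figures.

5.29 mg/L

Outfall 1: combined Q = 23.47 m³/s; C = (22.90·0 + 0.5700·86.90)/23.47 = 2.110 mg/L.
Outfall 2: combined Q = 24.39 m³/s; C = (23.47·2.110 + 0.9180·86.50)/24.39 = 5.287 mg/L.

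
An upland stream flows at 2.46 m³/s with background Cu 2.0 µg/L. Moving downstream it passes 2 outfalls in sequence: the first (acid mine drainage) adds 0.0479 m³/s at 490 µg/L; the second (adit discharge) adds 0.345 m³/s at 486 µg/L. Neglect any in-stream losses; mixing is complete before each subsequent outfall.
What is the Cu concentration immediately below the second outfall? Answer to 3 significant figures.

Below outfall 1: Q → 2.508 m³/s, C = (2.460·2.000 + 0.04790·490.0)/2.508 = 11.32 µg/L.
Below outfall 2: Q → 2.853 m³/s, C = (2.508·11.32 + 0.3450·486.0)/2.853 = 68.72 µg/L.

68.7 µg/L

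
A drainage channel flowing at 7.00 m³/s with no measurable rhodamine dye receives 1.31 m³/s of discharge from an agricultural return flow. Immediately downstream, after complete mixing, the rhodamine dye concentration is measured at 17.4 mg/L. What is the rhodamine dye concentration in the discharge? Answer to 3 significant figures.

Mass balance: 7.000·0 + 1.310·Cₑ = 8.310·17.40
→ Cₑ = (8.310·17.40 − 7.000·0) / 1.310 = 110.4 mg/L.

110 mg/L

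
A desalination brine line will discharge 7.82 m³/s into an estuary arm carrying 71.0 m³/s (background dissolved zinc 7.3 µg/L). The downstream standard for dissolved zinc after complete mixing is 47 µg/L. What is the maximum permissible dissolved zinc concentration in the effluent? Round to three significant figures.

At the limit, (Qr·Cr + Qe·Cₑ)/(Qr + Qe) = 47:
Cₑ = (78.82·47 − 71.00·7.300) / 7.820 = 407.4 µg/L.

407 µg/L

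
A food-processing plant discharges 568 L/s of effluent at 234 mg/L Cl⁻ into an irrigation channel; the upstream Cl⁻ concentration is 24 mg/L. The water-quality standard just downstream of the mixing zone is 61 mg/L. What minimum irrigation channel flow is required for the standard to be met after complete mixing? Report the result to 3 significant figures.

Set C_mix = 61: (Q·24.00 + 568.0·234.0) / (Q + 568.0) = 61
→ Q = 568.0·(234.0 − 61)/(61 − 24.00) = 2656 L/s.

2660 L/s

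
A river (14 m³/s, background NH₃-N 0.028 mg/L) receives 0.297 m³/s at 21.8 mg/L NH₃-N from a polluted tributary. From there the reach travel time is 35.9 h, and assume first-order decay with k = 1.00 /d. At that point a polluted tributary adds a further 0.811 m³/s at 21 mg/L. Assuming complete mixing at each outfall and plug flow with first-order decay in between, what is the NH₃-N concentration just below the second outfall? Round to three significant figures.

1.23 mg/L

Mass balance: C = (14.00·0.02800 + 0.2970·21.80) / 14.30 = 6.867/14.30 = 0.4803 mg/L; combined flow 14.30 m³/s.
Decay over the reach: 0.4803·exp(−kt) = 0.4803·0.2241 = 0.1076 mg/L.
Second outfall: C = (14.30·0.1076 + 0.8110·21.00)/15.11 = 1.229 mg/L.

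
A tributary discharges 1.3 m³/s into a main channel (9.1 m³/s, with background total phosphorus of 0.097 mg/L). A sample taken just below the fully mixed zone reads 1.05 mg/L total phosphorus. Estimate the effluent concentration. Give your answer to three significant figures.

Mass balance: 9.100·0.09700 + 1.300·Cₑ = 10.40·1.050
→ Cₑ = (10.40·1.050 − 9.100·0.09700) / 1.300 = 7.721 mg/L.

7.72 mg/L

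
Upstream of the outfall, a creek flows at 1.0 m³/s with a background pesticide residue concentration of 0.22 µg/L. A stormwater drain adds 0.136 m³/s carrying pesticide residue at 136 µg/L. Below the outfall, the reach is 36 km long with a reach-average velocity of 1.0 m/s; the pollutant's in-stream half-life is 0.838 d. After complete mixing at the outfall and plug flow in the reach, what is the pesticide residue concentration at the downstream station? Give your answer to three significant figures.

Mixed concentration C = ΣQC/ΣQ = (1.000·0.2200 + 0.1360·136.0) / 1.136 = 18.72/1.136 = 16.48 µg/L.
Travel time t = 36·1000 / 1.0 = 36000 s = 10.00 h.
Half-life 0.838 d → k = ln 2 / 0.838 = 0.8271 d⁻¹.
Applying C = C₀e^(−kt): 16.48 × 0.7085 = 11.67 µg/L.

11.7 µg/L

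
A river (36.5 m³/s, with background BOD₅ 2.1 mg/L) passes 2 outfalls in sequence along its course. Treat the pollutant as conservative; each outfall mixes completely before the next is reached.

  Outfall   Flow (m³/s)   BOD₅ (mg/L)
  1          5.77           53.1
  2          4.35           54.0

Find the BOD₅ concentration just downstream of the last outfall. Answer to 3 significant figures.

After outfall 1: Q = 36.50 + 5.770 = 42.27 m³/s; C = (36.50·2.100 + 5.770·53.10)/42.27 = 9.062 mg/L.
After outfall 2: Q = 42.27 + 4.350 = 46.62 m³/s; C = (42.27·9.062 + 4.350·54.00)/46.62 = 13.25 mg/L.

13.3 mg/L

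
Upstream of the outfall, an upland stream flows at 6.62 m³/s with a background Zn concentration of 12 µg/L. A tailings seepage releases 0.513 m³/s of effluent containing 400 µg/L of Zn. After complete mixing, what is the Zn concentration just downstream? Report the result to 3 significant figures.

Flow-weighted average: C = (6.620·12.00 + 0.5130·400.0) / 7.133 = 284.6/7.133 = 39.90 µg/L.

39.9 µg/L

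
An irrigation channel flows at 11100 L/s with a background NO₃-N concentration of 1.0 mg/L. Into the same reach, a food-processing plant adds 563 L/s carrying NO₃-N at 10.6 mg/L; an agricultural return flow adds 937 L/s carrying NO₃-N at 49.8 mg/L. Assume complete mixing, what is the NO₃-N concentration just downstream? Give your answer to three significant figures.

5.06 mg/L

Mass balance: C = (11100·1.000 + 563.0·10.60 + 937.0·49.80) / 12600 = 63730/12600 = 5.058 mg/L.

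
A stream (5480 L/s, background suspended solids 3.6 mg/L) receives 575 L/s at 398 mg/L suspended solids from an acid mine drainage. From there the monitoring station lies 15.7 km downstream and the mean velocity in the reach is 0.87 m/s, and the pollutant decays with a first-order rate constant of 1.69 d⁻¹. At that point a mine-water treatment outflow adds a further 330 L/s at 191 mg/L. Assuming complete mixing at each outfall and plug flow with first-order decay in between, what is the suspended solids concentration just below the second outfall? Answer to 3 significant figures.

Mixed concentration C = ΣQC/ΣQ = (5480·3.600 + 575.0·398.0) / 6055 = 248600/6055 = 41.05 mg/L; combined flow 6055 L/s.
Travel time t = 15.7·1000 / 0.87 = 18050 s = 5.013 h.
Applying C = C₀e^(−kt): 41.05 × 0.7026 = 28.84 mg/L.
Second outfall: C = (6055·28.84 + 330.0·191.0)/6385 = 37.22 mg/L.

37.2 mg/L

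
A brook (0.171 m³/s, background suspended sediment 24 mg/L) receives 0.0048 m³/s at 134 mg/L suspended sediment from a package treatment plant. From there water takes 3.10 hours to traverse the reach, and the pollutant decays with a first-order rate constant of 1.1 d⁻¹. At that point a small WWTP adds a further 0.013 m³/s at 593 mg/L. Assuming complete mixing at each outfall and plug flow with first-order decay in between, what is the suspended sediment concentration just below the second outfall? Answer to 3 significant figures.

62.6 mg/L

Mass balance: C = (0.1710·24.00 + 0.004800·134.0) / 0.1758 = 4.747/0.1758 = 27.00 mg/L; combined flow 0.1758 m³/s.
After decay, C = 27.00 × e^(−kt) = 27.00 × 0.8675 = 23.43 mg/L.
At the second outfall, C = (0.1758·23.43 + 0.01300·593.0) / (0.1758 + 0.01300) = 62.65 mg/L.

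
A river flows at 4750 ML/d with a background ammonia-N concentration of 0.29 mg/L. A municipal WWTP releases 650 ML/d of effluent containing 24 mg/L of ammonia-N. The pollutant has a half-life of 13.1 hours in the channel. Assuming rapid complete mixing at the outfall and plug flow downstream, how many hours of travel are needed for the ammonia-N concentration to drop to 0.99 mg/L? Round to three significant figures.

21.8 h

Mass balance: C = (4750·0.2900 + 650.0·24.00) / 5400 = 16980/5400 = 3.144 mg/L.
Half-life 13.1 h → k = ln 2 / 13.1 = 0.05291 h⁻¹ = 1.270 d⁻¹.
3.144·exp(−k·t) = 0.99 → t = ln(3.144/0.99)/k = 78620 s = 21.84 h.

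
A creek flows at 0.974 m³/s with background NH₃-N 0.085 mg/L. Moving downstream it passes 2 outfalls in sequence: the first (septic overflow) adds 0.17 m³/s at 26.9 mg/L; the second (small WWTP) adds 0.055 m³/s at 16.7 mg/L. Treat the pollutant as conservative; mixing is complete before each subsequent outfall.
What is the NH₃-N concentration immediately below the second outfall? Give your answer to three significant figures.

4.65 mg/L

After outfall 1: Q = 0.9740 + 0.1700 = 1.144 m³/s; C = (0.9740·0.08500 + 0.1700·26.90)/1.144 = 4.070 mg/L.
After outfall 2: Q = 1.144 + 0.05500 = 1.199 m³/s; C = (1.144·4.070 + 0.05500·16.70)/1.199 = 4.649 mg/L.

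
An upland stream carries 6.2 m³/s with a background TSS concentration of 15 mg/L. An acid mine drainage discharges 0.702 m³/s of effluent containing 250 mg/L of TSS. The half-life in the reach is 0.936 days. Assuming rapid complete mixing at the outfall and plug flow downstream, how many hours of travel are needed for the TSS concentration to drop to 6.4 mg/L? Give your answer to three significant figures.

Conservation of mass: C = (6.200·15.00 + 0.7020·250.0) / 6.902 = 268.5/6.902 = 38.90 mg/L.
Half-life 0.936 d → k = ln 2 / 0.936 = 0.7405 d⁻¹.
38.90·exp(−k·t) = 6.4 → t = ln(38.90/6.4)/k = 210600 s = 58.49 h.

58.5 h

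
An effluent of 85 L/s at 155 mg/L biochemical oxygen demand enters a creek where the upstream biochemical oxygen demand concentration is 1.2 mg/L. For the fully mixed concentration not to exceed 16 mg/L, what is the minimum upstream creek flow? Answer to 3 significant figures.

798 L/s

Set C_mix = 16: (Q·1.200 + 85.00·155.0) / (Q + 85.00) = 16
→ Q = 85.00·(155.0 − 16)/(16 − 1.200) = 798.3 L/s.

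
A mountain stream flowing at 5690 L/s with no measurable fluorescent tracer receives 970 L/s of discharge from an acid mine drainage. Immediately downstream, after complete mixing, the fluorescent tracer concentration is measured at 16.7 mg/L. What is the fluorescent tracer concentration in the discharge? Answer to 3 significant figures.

115 mg/L

Mass balance: 5690·0 + 970.0·Cₑ = 6660·16.70
→ Cₑ = (6660·16.70 − 5690·0) / 970.0 = 114.7 mg/L.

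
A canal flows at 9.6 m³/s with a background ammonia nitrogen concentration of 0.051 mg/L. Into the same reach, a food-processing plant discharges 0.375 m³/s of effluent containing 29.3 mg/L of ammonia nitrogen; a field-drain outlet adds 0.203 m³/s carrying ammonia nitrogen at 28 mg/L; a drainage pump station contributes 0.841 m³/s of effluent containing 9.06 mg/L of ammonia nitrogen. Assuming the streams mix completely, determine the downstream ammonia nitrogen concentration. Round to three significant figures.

Conservation of mass: C = (9.600·0.05100 + 0.3750·29.30 + 0.2030·28.00 + 0.8410·9.060) / 11.02 = 24.78/11.02 = 2.249 mg/L.

2.25 mg/L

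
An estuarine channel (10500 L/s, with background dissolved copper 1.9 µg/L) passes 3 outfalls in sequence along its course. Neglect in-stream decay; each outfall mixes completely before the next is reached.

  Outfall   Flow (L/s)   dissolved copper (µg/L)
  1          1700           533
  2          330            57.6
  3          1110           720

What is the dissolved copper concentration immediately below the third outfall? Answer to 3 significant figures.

128 µg/L

After outfall 1: Q = 10500 + 1700 = 12200 L/s; C = (10500·1.900 + 1700·533.0)/12200 = 75.91 µg/L.
After outfall 2: Q = 12200 + 330.0 = 12530 L/s; C = (12200·75.91 + 330.0·57.60)/12530 = 75.42 µg/L.
After outfall 3: Q = 12530 + 1110 = 13640 L/s; C = (12530·75.42 + 1110·720.0)/13640 = 127.9 µg/L.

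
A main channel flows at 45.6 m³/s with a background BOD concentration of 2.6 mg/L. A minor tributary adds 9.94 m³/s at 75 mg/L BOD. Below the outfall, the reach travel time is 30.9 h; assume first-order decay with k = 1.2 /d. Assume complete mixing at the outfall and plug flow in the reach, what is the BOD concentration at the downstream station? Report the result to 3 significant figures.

3.32 mg/L

Mixed concentration C = ΣQC/ΣQ = (45.60·2.600 + 9.940·75.00) / 55.54 = 864.1/55.54 = 15.56 mg/L.
After decay, C = 15.56 × e^(−kt) = 15.56 × 0.2133 = 3.319 mg/L.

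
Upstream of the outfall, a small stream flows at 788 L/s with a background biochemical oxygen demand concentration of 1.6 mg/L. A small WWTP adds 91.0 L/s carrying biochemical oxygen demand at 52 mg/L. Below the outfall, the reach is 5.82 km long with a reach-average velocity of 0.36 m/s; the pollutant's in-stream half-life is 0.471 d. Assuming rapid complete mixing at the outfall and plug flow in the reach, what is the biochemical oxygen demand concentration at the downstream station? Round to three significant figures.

Conservation of mass: C = (788.0·1.600 + 91.00·52.00) / 879.0 = 5993/879.0 = 6.818 mg/L.
Travel time t = 5.82·1000 / 0.36 = 16170 s = 4.491 h.
Half-life 0.471 d → k = ln 2 / 0.471 = 1.472 d⁻¹.
After decay, C = 6.818 × e^(−kt) = 6.818 × 0.7593 = 5.177 mg/L.

5.18 mg/L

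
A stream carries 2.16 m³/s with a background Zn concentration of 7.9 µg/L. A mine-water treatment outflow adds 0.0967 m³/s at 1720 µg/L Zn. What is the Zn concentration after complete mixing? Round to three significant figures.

81.3 µg/L

Mixed concentration C = ΣQC/ΣQ = (2.160·7.900 + 0.09670·1720) / 2.257 = 183.4/2.257 = 81.26 µg/L.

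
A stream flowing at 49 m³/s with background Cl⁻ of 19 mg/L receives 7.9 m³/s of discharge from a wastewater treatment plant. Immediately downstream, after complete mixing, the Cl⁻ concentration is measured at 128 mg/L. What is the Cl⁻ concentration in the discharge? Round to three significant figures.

804 mg/L

Mass balance: 49.00·19.00 + 7.900·Cₑ = 56.90·128.0
→ Cₑ = (56.90·128.0 − 49.00·19.00) / 7.900 = 804.1 mg/L.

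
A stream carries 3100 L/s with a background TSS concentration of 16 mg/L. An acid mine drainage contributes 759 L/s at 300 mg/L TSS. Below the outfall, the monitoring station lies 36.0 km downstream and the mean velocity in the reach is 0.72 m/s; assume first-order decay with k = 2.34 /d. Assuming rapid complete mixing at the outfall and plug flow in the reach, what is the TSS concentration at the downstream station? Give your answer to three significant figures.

18.6 mg/L

Mixed concentration C = ΣQC/ΣQ = (3100·16.00 + 759.0·300.0) / 3859 = 277300/3859 = 71.86 mg/L.
Travel time t = 36.0·1000 / 0.72 = 50000 s = 13.89 h.
Applying C = C₀e^(−kt): 71.86 × 0.2582 = 18.55 mg/L.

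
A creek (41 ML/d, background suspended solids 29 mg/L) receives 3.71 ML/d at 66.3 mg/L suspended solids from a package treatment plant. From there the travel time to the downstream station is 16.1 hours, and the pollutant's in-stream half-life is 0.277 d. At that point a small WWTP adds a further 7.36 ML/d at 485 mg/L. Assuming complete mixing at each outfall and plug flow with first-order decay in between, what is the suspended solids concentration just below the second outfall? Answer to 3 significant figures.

73.7 mg/L

Mass balance: C = (41.00·29.00 + 3.710·66.30) / 44.71 = 1435/44.71 = 32.10 mg/L; combined flow 44.71 ML/d.
Half-life 0.277 d → k = ln 2 / 0.277 = 2.502 d⁻¹.
Decay over the reach: 32.10·exp(−kt) = 32.10·0.1866 = 5.990 mg/L.
At the second outfall, C = (44.71·5.990 + 7.360·485.0) / (44.71 + 7.360) = 73.70 mg/L.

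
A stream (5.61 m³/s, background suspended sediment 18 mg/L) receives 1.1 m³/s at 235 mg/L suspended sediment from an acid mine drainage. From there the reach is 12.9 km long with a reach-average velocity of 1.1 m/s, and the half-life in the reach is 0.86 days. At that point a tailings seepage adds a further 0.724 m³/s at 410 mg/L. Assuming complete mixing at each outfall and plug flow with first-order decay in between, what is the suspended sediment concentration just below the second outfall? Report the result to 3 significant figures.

Flow-weighted average: C = (5.610·18.00 + 1.100·235.0) / 6.710 = 359.5/6.710 = 53.57 mg/L; combined flow 6.710 m³/s.
Travel time t = 12.9·1000 / 1.1 = 11730 s = 3.258 h.
Half-life 0.86 d → k = ln 2 / 0.86 = 0.8060 d⁻¹.
First-order decay: C = 53.57·exp(−k·t) = 53.57·0.8964 = 48.02 mg/L.
Second outfall: C = (6.710·48.02 + 0.7240·410.0)/7.434 = 83.28 mg/L.

83.3 mg/L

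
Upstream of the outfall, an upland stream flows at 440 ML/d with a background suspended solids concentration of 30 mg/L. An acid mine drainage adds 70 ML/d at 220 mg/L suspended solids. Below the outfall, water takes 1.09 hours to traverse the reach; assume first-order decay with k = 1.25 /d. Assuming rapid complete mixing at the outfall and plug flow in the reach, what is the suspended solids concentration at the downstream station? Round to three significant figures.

53.0 mg/L

Conservation of mass: C = (440.0·30.00 + 70.00·220.0) / 510.0 = 28600/510.0 = 56.08 mg/L.
First-order decay: C = 56.08·exp(−k·t) = 56.08·0.9448 = 52.98 mg/L.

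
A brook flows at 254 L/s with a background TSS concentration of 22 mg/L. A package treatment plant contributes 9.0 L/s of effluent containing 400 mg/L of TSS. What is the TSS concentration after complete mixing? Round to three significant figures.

34.9 mg/L

Conservation of mass: C = (254.0·22.00 + 9.000·400.0) / 263.0 = 9188/263.0 = 34.94 mg/L.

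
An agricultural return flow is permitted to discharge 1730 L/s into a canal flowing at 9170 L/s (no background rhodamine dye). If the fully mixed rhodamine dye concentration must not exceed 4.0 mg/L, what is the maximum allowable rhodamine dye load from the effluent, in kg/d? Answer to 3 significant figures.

Mass balance at the limit: 9170·0 + 1730·Cₑ = 10900·4.0 → Cₑ = 25.20 mg/L.
1730 L/s = 1.730 m³/s. Load = 1.730 m³/s × 25.20 g/m³ × 86 400 s/d = 3767 kg/d.

3770 kg/d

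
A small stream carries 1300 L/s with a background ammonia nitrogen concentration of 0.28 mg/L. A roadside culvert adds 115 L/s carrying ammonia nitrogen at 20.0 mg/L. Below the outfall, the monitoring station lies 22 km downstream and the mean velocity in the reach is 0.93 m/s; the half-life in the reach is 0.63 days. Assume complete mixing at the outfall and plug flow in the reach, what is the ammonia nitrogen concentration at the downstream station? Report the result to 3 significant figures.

1.39 mg/L

Mixed concentration C = ΣQC/ΣQ = (1300·0.2800 + 115.0·20.00) / 1415 = 2664/1415 = 1.883 mg/L.
Travel time t = 22·1000 / 0.93 = 23660 s = 6.571 h.
Half-life 0.63 d → k = ln 2 / 0.63 = 1.100 d⁻¹.
First-order decay: C = 1.883·exp(−k·t) = 1.883·0.7399 = 1.393 mg/L.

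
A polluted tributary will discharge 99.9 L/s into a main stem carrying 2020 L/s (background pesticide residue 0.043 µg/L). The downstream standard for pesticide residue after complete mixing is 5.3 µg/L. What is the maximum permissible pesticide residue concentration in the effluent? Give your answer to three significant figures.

At the limit, (Qr·Cr + Qe·Cₑ)/(Qr + Qe) = 5.3:
Cₑ = (2120·5.3 − 2020·0.04300) / 99.90 = 111.6 µg/L.

112 µg/L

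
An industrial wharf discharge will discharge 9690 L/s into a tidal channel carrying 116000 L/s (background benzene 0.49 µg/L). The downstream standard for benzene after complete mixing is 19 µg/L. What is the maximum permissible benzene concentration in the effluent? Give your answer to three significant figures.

At the limit, (Qr·Cr + Qe·Cₑ)/(Qr + Qe) = 19:
Cₑ = (125700·19 − 116000·0.4900) / 9690 = 240.6 µg/L.

241 µg/L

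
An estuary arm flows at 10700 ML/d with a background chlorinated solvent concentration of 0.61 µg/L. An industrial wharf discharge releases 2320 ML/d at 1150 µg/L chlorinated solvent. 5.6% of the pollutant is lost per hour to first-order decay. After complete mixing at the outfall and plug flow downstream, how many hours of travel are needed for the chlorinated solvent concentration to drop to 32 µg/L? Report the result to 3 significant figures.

32.3 h

Conservation of mass: C = (10700·0.6100 + 2320·1150) / 13020 = 2675000/13020 = 205.4 µg/L.
5.6%/h lost → k = −ln(1 − 0.056) = 0.05763 h⁻¹.
205.4·exp(−k·t) = 32 → t = ln(205.4/32)/k = 116100 s = 32.26 h.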